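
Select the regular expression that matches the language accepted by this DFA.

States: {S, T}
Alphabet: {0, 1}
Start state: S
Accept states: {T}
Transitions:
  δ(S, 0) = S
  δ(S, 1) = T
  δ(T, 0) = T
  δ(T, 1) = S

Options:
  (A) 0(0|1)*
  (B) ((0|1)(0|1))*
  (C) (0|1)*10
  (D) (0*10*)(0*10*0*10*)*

Check each option against the DFA on short strings; one disagreement eliminates an option:
  (A) 0(0|1)*: on '0' the DFA goes S → S and rejects (S ∉ Accept), but the regex matches it → eliminate
  (B) ((0|1)(0|1))*: on ε the DFA stays in S and rejects (S ∉ Accept), but the regex matches it → eliminate
  (C) (0|1)*10: on '1' the DFA goes S → T and accepts (T ∈ Accept), but the regex does not match it → eliminate
  (D) (0*10*)(0*10*0*10*)*: agrees with the DFA on every string of length ≤ 6
Only (D) is consistent with the DFA.
(D) (0*10*)(0*10*0*10*)*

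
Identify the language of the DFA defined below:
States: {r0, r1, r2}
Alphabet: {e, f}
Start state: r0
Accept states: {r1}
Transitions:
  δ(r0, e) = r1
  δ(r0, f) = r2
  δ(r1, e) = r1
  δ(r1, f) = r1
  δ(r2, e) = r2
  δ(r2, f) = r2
Testing a few strings:
  'ee' → accept
  'f' → reject
  'ef' → accept
  'eff' → accept
State roles: r0=no input read; r1=started with e; r2=started with f (dead)
All strings over {e,f} starting with e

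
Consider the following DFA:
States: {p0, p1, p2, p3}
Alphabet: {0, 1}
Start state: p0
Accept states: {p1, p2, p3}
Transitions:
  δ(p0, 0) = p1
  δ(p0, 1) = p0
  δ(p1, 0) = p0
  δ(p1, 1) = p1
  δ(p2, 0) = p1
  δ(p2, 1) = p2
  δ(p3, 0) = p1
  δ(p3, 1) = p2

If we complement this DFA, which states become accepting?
Complement accept states = All states \ Original accept states
= {p0, p1, p2, p3} \ {p1, p2, p3}
{p0}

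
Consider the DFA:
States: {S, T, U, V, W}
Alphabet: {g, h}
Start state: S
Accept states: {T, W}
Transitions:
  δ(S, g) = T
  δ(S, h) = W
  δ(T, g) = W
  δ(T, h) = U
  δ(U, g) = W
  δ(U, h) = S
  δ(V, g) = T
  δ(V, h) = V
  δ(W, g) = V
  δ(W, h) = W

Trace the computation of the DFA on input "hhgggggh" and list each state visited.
read 'h': S → W
  read 'h': W → W
  read 'g': W → V
  read 'g': V → T
  read 'g': T → W
  read 'g': W → V
  read 'g': V → T
  read 'h': T → U
S -> W -> W -> V -> T -> W -> V -> T -> U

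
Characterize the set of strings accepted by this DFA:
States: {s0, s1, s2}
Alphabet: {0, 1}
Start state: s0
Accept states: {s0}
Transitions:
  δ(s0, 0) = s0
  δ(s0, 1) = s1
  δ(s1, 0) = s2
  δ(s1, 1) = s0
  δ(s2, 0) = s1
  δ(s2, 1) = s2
Testing a few strings:
  '001' → reject
  '11' → accept
  '000' → accept
  '10' → reject
State roles: s0=value ≡ 0 (mod 3); s1=value ≡ 1 (mod 3); s2=value ≡ 2 (mod 3)
All binary strings representing a multiple of 3 (read in base 2; leading zeros allowed and ε counts as 0)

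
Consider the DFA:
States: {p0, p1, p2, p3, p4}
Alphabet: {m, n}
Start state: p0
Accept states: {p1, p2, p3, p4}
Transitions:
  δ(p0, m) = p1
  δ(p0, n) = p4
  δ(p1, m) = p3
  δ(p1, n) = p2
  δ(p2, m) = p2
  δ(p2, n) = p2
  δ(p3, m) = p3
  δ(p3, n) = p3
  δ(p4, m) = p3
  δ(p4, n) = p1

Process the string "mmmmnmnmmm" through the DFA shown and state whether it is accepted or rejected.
Processing string "mmmmnmnmmm":
  p0 --m--> p1
  p1 --m--> p3
  p3 --m--> p3
  p3 --m--> p3
  p3 --n--> p3
  p3 --m--> p3
  p3 --n--> p3
  p3 --m--> p3
  p3 --m--> p3
  p3 --m--> p3
Final state: p3
Accept states: {p1, p2, p3, p4}
Yes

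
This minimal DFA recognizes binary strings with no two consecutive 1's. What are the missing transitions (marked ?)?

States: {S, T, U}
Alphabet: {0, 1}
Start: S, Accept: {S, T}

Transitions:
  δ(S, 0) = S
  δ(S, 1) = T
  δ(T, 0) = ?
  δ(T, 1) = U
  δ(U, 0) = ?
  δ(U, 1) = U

From the language and accept set, identify what each state tracks — S: last symbol not 1 (ok); T: last symbol 1 (ok); U: saw 11 (dead).
Each missing δ(q, a) is the state matching the new tracked value after reading a.
δ(T, 0) = S; δ(U, 0) = U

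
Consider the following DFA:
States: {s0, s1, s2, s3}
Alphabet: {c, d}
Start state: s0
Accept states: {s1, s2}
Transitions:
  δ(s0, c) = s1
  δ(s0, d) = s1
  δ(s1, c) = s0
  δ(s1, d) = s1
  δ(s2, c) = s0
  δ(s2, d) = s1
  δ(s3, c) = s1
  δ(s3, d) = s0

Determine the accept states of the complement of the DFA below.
Complement accept states = All states \ Original accept states
= {s0, s1, s2, s3} \ {s1, s2}
{s0, s3}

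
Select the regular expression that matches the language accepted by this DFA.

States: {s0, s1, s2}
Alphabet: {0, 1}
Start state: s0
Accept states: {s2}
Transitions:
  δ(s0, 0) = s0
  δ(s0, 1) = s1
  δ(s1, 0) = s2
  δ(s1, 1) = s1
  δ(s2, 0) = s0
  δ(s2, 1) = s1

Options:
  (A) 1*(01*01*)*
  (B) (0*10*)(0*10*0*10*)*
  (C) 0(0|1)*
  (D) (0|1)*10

Check each option against the DFA on short strings; one disagreement eliminates an option:
  (A) 1*(01*01*)*: on ε the DFA stays in s0 and rejects (s0 ∉ Accept), but the regex matches it → eliminate
  (B) (0*10*)(0*10*0*10*)*: on '1' the DFA goes s0 → s1 and rejects (s1 ∉ Accept), but the regex matches it → eliminate
  (C) 0(0|1)*: on '0' the DFA goes s0 → s0 and rejects (s0 ∉ Accept), but the regex matches it → eliminate
  (D) (0|1)*10: agrees with the DFA on every string of length ≤ 6
Only (D) is consistent with the DFA.
(D) (0|1)*10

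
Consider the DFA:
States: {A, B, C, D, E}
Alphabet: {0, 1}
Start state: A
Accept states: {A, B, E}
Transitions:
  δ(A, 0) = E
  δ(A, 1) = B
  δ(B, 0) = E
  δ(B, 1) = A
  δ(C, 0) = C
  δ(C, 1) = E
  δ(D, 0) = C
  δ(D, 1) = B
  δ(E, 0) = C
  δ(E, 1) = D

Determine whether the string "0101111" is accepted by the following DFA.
Processing string "0101111":
  A --0--> E
  E --1--> D
  D --0--> C
  C --1--> E
  E --1--> D
  D --1--> B
  B --1--> A
Final state: A
Accept states: {A, B, E}
Yes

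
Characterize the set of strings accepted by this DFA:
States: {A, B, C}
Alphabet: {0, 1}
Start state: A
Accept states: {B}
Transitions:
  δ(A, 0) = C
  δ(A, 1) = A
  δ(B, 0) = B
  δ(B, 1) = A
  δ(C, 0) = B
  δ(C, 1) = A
Testing a few strings:
  '011' → reject
  '10' → reject
  '0000' → accept
  '0100' → accept
State roles: A=last symbol not 0; B=two trailing 0's; C=one trailing 0
All binary strings ending with 00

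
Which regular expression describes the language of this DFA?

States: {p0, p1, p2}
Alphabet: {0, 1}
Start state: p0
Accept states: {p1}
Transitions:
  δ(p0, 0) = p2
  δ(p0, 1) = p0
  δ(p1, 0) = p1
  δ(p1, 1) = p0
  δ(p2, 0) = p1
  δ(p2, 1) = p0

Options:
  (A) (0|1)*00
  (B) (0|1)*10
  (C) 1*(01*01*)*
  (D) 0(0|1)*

Check each option against the DFA on short strings; one disagreement eliminates an option:
  (A) (0|1)*00: agrees with the DFA on every string of length ≤ 6
  (B) (0|1)*10: on '00' the DFA goes p0 → p2 → p1 and accepts (p1 ∈ Accept), but the regex does not match it → eliminate
  (C) 1*(01*01*)*: on ε the DFA stays in p0 and rejects (p0 ∉ Accept), but the regex matches it → eliminate
  (D) 0(0|1)*: on '0' the DFA goes p0 → p2 and rejects (p2 ∉ Accept), but the regex matches it → eliminate
Only (A) is consistent with the DFA.
(A) (0|1)*00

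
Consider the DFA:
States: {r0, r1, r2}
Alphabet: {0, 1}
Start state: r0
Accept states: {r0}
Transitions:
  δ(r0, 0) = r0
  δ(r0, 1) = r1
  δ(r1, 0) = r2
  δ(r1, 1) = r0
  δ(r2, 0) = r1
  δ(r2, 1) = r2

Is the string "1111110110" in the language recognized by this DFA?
Processing string "1111110110":
  r0 --1--> r1
  r1 --1--> r0
  r0 --1--> r1
  r1 --1--> r0
  r0 --1--> r1
  r1 --1--> r0
  r0 --0--> r0
  r0 --1--> r1
  r1 --1--> r0
  r0 --0--> r0
Final state: r0
Accept states: {r0}
Yes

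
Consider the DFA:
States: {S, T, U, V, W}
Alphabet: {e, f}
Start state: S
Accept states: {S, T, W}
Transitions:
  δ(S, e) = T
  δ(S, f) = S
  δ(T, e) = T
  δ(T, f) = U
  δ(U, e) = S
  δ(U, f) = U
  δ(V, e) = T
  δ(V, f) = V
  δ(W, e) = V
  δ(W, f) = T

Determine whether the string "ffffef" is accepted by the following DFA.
Processing string "ffffef":
  S --f--> S
  S --f--> S
  S --f--> S
  S --f--> S
  S --e--> T
  T --f--> U
Final state: U
Accept states: {S, T, W}
No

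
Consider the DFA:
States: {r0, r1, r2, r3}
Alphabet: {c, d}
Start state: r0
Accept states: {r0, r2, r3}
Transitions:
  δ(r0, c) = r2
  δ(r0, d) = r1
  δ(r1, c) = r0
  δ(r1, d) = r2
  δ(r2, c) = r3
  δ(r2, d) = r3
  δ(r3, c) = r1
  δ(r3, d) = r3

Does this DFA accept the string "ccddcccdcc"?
Processing string "ccddcccdcc":
  r0 --c--> r2
  r2 --c--> r3
  r3 --d--> r3
  r3 --d--> r3
  r3 --c--> r1
  r1 --c--> r0
  r0 --c--> r2
  r2 --d--> r3
  r3 --c--> r1
  r1 --c--> r0
Final state: r0
Accept states: {r0, r2, r3}
Yes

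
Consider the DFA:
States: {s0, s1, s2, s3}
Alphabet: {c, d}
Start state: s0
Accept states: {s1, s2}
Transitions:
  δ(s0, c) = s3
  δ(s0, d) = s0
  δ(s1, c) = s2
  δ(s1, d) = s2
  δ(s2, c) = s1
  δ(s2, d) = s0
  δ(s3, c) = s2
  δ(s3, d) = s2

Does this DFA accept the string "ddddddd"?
Processing string "ddddddd":
  s0 --d--> s0
  s0 --d--> s0
  s0 --d--> s0
  s0 --d--> s0
  s0 --d--> s0
  s0 --d--> s0
  s0 --d--> s0
Final state: s0
Accept states: {s1, s2}
No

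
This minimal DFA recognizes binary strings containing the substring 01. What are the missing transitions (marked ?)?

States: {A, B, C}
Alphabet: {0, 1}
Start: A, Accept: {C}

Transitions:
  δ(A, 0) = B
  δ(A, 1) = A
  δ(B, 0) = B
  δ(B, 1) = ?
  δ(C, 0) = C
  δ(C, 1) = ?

From the language and accept set, identify what each state tracks — A: no 0 seen yet; B: seen a 0, waiting for 1; C: substring 01 seen.
Each missing δ(q, a) is the state matching the new tracked value after reading a.
δ(B, 1) = C; δ(C, 1) = C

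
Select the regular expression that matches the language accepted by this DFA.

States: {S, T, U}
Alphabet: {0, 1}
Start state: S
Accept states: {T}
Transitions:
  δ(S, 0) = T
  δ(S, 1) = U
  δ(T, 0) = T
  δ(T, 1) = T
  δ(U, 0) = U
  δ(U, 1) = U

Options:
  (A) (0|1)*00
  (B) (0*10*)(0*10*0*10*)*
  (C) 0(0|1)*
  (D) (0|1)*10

Check each option against the DFA on short strings; one disagreement eliminates an option:
  (A) (0|1)*00: on '0' the DFA goes S → T and accepts (T ∈ Accept), but the regex does not match it → eliminate
  (B) (0*10*)(0*10*0*10*)*: on '0' the DFA goes S → T and accepts (T ∈ Accept), but the regex does not match it → eliminate
  (C) 0(0|1)*: agrees with the DFA on every string of length ≤ 6
  (D) (0|1)*10: on '0' the DFA goes S → T and accepts (T ∈ Accept), but the regex does not match it → eliminate
Only (C) is consistent with the DFA.
(C) 0(0|1)*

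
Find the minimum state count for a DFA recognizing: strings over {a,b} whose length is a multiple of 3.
By Myhill–Nerode, count the distinguishable equivalence classes: three classes — length mod 3.
3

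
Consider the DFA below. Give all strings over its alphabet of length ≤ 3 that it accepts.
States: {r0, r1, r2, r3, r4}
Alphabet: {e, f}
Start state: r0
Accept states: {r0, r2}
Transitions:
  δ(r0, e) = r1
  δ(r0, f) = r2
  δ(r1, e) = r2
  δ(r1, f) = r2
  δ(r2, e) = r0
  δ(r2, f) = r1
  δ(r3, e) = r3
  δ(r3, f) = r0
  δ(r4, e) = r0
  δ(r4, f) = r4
ε, f, ee, ef, fe, eee, efe, fef, ffe, fff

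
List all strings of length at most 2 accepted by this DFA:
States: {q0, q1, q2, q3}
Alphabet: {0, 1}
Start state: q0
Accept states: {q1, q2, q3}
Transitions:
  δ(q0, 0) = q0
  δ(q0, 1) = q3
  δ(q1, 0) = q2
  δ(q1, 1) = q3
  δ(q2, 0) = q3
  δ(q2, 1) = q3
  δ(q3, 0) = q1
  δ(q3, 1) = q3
1, 01, 10, 11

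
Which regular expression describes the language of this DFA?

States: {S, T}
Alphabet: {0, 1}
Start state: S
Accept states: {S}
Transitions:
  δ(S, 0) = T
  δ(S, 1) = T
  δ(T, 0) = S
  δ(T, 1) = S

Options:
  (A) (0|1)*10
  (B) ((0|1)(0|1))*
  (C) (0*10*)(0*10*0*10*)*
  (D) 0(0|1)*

Check each option against the DFA on short strings; one disagreement eliminates an option:
  (A) (0|1)*10: on ε the DFA stays in S and accepts (S ∈ Accept), but the regex does not match it → eliminate
  (B) ((0|1)(0|1))*: agrees with the DFA on every string of length ≤ 6
  (C) (0*10*)(0*10*0*10*)*: on ε the DFA stays in S and accepts (S ∈ Accept), but the regex does not match it → eliminate
  (D) 0(0|1)*: on ε the DFA stays in S and accepts (S ∈ Accept), but the regex does not match it → eliminate
Only (B) is consistent with the DFA.
(B) ((0|1)(0|1))*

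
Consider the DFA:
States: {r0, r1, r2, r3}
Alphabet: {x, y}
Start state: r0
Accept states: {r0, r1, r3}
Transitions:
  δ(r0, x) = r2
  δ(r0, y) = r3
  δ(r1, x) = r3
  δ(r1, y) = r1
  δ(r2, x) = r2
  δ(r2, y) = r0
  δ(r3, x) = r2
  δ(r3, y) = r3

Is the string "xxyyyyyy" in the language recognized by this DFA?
Processing string "xxyyyyyy":
  r0 --x--> r2
  r2 --x--> r2
  r2 --y--> r0
  r0 --y--> r3
  r3 --y--> r3
  r3 --y--> r3
  r3 --y--> r3
  r3 --y--> r3
Final state: r3
Accept states: {r0, r1, r3}
Yes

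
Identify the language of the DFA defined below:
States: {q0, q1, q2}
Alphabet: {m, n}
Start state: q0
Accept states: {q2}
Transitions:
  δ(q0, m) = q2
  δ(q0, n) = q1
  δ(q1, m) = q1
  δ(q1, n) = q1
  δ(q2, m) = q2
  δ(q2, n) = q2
Testing a few strings:
  'n' → reject
  'm' → accept
  'nnn' → reject
  'nmm' → reject
State roles: q0=no input read; q1=started with n (dead); q2=started with m
All strings over {m,n} starting with m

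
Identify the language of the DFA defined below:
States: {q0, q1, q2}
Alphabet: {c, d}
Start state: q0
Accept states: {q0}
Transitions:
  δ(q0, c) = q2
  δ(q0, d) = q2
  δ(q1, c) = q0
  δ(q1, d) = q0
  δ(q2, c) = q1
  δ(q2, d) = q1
Testing a few strings:
  'dd' → reject
  'd' → reject
  'ccdd' → reject
  'cdc' → accept
State roles: q0=length ≡ 0 (mod 3); q1=length ≡ 2 (mod 3); q2=length ≡ 1 (mod 3)
All strings over {c,d} whose length is a multiple of 3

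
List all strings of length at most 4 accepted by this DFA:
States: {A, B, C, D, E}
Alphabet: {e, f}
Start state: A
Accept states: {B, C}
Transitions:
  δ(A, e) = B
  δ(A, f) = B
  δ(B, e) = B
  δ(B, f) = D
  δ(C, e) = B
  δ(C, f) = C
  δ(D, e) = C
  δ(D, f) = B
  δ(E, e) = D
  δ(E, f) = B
e, f, ee, fe, eee, efe, eff, fee, ffe, fff, eeee, eefe, eeff, efee, efef, effe, feee, fefe, feff, ffee, ffef, fffe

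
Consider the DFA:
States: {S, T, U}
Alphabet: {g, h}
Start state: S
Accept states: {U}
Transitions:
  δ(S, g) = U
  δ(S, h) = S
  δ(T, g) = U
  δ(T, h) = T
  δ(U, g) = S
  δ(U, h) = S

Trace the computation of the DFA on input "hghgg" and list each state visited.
read 'h': S → S
  read 'g': S → U
  read 'h': U → S
  read 'g': S → U
  read 'g': U → S
S -> S -> U -> S -> U -> S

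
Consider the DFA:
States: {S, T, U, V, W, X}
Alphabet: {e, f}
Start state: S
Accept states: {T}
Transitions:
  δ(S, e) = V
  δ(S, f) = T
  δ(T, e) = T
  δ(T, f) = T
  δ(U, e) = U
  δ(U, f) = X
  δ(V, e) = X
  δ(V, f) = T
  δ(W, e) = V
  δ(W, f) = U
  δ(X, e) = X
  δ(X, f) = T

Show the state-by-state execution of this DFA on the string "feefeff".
read 'f': S → T
  read 'e': T → T
  read 'e': T → T
  read 'f': T → T
  read 'e': T → T
  read 'f': T → T
  read 'f': T → T
S -> T -> T -> T -> T -> T -> T -> T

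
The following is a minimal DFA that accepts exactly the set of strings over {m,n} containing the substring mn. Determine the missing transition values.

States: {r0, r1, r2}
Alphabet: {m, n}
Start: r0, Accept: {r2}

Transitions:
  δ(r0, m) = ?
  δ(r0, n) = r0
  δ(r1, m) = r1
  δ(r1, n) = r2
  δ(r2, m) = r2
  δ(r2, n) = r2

From the language and accept set, identify what each state tracks — r0: no m seen yet; r1: seen a m, waiting for n; r2: substring mn seen.
Each missing δ(q, a) is the state matching the new tracked value after reading a.
δ(r0, m) = r1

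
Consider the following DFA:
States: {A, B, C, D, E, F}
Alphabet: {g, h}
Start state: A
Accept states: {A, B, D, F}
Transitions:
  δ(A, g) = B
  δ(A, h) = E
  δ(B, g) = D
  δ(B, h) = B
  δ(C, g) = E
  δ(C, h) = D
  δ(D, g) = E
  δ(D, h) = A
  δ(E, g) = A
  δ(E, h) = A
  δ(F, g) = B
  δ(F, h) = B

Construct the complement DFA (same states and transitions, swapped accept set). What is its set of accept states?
Complement accept states = All states \ Original accept states
= {A, B, C, D, E, F} \ {A, B, D, F}
{C, E}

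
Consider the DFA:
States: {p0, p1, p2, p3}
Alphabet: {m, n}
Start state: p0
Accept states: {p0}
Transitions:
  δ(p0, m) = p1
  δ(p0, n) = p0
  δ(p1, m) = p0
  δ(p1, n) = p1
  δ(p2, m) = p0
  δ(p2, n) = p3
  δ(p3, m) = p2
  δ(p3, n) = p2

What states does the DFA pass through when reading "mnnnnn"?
read 'm': p0 → p1
  read 'n': p1 → p1
  read 'n': p1 → p1
  read 'n': p1 → p1
  read 'n': p1 → p1
  read 'n': p1 → p1
p0 -> p1 -> p1 -> p1 -> p1 -> p1 -> p1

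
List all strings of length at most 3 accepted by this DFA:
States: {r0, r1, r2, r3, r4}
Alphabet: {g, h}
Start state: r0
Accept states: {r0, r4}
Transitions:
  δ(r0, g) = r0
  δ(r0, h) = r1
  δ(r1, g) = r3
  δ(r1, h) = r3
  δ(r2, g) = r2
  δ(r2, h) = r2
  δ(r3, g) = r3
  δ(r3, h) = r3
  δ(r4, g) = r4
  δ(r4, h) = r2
ε, g, gg, ggg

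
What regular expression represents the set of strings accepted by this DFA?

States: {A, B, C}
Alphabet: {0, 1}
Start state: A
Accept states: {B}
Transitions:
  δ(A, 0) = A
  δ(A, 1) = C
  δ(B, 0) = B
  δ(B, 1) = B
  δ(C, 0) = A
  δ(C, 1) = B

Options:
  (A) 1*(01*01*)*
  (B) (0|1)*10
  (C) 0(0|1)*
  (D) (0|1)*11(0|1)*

Check each option against the DFA on short strings; one disagreement eliminates an option:
  (A) 1*(01*01*)*: on ε the DFA stays in A and rejects (A ∉ Accept), but the regex matches it → eliminate
  (B) (0|1)*10: on '10' the DFA goes A → C → A and rejects (A ∉ Accept), but the regex matches it → eliminate
  (C) 0(0|1)*: on '0' the DFA goes A → A and rejects (A ∉ Accept), but the regex matches it → eliminate
  (D) (0|1)*11(0|1)*: agrees with the DFA on every string of length ≤ 6
Only (D) is consistent with the DFA.
(D) (0|1)*11(0|1)*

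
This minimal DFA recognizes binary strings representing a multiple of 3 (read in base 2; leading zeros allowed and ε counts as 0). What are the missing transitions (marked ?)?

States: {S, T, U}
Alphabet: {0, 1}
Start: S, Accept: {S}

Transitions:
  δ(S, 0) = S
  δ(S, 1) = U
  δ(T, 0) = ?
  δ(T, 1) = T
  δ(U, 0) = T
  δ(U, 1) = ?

From the language and accept set, identify what each state tracks — S: value ≡ 0 (mod 3); T: value ≡ 2 (mod 3); U: value ≡ 1 (mod 3).
Each missing δ(q, a) is the state matching the new tracked value after reading a.
δ(T, 0) = U; δ(U, 1) = S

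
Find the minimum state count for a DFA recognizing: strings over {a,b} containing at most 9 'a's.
By Myhill–Nerode, count the distinguishable equivalence classes: 11 classes — having seen 0, 1, …, 9, or >9 copies of 'a'; counts 0 through 9 are accepting and >9 is dead.
11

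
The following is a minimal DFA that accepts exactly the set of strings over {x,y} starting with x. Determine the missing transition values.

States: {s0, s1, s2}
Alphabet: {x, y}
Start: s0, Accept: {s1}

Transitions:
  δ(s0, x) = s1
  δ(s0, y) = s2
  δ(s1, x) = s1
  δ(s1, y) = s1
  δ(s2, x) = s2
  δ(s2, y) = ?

From the language and accept set, identify what each state tracks — s0: no input read; s1: started with x; s2: started with y (dead).
Each missing δ(q, a) is the state matching the new tracked value after reading a.
δ(s2, y) = s2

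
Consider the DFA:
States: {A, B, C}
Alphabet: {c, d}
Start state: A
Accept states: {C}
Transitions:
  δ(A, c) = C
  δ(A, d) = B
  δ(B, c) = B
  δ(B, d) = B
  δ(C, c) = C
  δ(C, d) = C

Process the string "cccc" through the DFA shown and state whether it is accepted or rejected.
Processing string "cccc":
  A --c--> C
  C --c--> C
  C --c--> C
  C --c--> C
Final state: C
Accept states: {C}
Yes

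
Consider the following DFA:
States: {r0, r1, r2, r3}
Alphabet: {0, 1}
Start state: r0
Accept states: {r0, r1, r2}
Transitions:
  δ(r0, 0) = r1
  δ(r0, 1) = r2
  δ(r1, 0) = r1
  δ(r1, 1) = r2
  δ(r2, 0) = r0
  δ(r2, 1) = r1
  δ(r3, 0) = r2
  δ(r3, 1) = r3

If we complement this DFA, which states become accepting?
Complement accept states = All states \ Original accept states
= {r0, r1, r2, r3} \ {r0, r1, r2}
{r3}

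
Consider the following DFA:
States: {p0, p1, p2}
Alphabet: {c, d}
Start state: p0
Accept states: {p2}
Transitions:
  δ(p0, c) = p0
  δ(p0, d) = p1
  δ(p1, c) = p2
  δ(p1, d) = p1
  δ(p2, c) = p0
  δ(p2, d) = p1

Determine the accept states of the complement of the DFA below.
Complement accept states = All states \ Original accept states
= {p0, p1, p2} \ {p2}
{p0, p1}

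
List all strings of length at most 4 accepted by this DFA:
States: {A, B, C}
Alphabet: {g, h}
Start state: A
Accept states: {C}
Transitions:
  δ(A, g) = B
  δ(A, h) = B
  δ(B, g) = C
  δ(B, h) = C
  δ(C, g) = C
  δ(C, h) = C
gg, gh, hg, hh, ggg, ggh, ghg, ghh, hgg, hgh, hhg, hhh, gggg, gggh, gghg, gghh, ghgg, ghgh, ghhg, ghhh, hggg, hggh, hghg, hghh, hhgg, hhgh, hhhg, hhhh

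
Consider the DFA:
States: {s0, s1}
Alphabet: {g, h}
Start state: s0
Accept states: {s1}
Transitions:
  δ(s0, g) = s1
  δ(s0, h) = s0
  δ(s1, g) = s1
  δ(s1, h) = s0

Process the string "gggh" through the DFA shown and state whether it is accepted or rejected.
Processing string "gggh":
  s0 --g--> s1
  s1 --g--> s1
  s1 --g--> s1
  s1 --h--> s0
Final state: s0
Accept states: {s1}
No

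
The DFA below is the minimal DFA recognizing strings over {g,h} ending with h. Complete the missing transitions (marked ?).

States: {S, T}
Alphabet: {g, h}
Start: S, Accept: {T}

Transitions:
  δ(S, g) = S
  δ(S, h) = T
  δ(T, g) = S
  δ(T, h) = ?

From the language and accept set, identify what each state tracks — S: last symbol not h; T: last symbol is h.
Each missing δ(q, a) is the state matching the new tracked value after reading a.
δ(T, h) = T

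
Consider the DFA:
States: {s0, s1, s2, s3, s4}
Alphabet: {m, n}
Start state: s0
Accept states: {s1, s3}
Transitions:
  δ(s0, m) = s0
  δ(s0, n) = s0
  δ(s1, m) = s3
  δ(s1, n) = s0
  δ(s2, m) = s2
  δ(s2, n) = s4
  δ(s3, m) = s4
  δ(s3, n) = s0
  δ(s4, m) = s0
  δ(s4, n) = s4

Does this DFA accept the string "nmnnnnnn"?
Processing string "nmnnnnnn":
  s0 --n--> s0
  s0 --m--> s0
  s0 --n--> s0
  s0 --n--> s0
  s0 --n--> s0
  s0 --n--> s0
  s0 --n--> s0
  s0 --n--> s0
Final state: s0
Accept states: {s1, s3}
No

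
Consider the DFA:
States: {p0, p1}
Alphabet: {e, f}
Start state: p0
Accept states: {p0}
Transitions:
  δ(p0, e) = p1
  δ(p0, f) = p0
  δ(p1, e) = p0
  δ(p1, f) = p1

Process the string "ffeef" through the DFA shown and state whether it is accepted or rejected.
Processing string "ffeef":
  p0 --f--> p0
  p0 --f--> p0
  p0 --e--> p1
  p1 --e--> p0
  p0 --f--> p0
Final state: p0
Accept states: {p0}
Yes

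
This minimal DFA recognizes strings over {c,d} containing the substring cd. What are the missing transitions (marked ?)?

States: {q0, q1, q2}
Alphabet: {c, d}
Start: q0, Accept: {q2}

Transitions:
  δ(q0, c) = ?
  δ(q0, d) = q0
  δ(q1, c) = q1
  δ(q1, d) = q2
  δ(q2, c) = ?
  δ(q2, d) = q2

From the language and accept set, identify what each state tracks — q0: no c seen yet; q1: seen a c, waiting for d; q2: substring cd seen.
Each missing δ(q, a) is the state matching the new tracked value after reading a.
δ(q0, c) = q1; δ(q2, c) = q2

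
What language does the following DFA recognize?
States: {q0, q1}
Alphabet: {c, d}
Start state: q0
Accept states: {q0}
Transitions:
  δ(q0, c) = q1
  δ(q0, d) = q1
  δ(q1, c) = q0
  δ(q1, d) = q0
Testing a few strings:
  'dd' → accept
  'dc' → accept
  'cdc' → reject
  'ddc' → reject
State roles: q0=even length so far; q1=odd length so far
All strings over {c,d} of even length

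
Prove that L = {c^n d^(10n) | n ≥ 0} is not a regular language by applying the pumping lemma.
Assume L is regular with pumping length p. Idea: pumping the c-block breaks the 1:10 ratio.
Choose s = c^p d^(10p) (length 11p ≥ p). By the pumping lemma, s = xyz with |xy| ≤ p, |y| > 0, so y = c^k with k ≥ 1. Then xy²z = c^(p+k) d^(10p). For this to be in L we would need 10p = 10(p+k), i.e. 10k = 0, contradicting k ≥ 1. So xy²z ∉ L.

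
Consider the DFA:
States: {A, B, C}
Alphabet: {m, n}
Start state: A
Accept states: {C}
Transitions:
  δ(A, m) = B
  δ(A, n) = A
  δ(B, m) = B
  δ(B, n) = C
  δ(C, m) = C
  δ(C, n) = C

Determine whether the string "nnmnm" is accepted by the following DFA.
Processing string "nnmnm":
  A --n--> A
  A --n--> A
  A --m--> B
  B --n--> C
  C --m--> C
Final state: C
Accept states: {C}
Yes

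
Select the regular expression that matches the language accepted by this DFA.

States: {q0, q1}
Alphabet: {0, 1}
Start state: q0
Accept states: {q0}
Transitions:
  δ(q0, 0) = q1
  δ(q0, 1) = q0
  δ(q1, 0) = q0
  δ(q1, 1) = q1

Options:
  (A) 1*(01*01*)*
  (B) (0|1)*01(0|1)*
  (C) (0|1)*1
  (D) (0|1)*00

Check each option against the DFA on short strings; one disagreement eliminates an option:
  (A) 1*(01*01*)*: agrees with the DFA on every string of length ≤ 6
  (B) (0|1)*01(0|1)*: on ε the DFA stays in q0 and accepts (q0 ∈ Accept), but the regex does not match it → eliminate
  (C) (0|1)*1: on ε the DFA stays in q0 and accepts (q0 ∈ Accept), but the regex does not match it → eliminate
  (D) (0|1)*00: on ε the DFA stays in q0 and accepts (q0 ∈ Accept), but the regex does not match it → eliminate
Only (A) is consistent with the DFA.
(A) 1*(01*01*)*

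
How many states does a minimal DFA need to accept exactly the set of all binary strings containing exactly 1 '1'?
By Myhill–Nerode, count the distinguishable equivalence classes: 3 classes — having seen 0, 1, or >1 copies of '1'; the count-1 class is the only accepting one and >1 is dead.
3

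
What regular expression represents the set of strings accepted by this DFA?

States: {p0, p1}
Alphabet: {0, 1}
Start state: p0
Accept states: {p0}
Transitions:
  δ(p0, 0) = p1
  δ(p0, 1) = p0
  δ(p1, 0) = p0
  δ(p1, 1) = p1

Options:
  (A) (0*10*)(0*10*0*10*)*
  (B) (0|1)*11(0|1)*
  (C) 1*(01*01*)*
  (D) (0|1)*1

Check each option against the DFA on short strings; one disagreement eliminates an option:
  (A) (0*10*)(0*10*0*10*)*: on ε the DFA stays in p0 and accepts (p0 ∈ Accept), but the regex does not match it → eliminate
  (B) (0|1)*11(0|1)*: on ε the DFA stays in p0 and accepts (p0 ∈ Accept), but the regex does not match it → eliminate
  (C) 1*(01*01*)*: agrees with the DFA on every string of length ≤ 6
  (D) (0|1)*1: on ε the DFA stays in p0 and accepts (p0 ∈ Accept), but the regex does not match it → eliminate
Only (C) is consistent with the DFA.
(C) 1*(01*01*)*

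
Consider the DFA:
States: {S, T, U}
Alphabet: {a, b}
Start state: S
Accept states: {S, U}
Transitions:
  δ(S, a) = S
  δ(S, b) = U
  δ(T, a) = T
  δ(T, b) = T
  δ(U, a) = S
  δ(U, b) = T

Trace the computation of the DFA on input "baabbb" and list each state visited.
read 'b': S → U
  read 'a': U → S
  read 'a': S → S
  read 'b': S → U
  read 'b': U → T
  read 'b': T → T
S -> U -> S -> S -> U -> T -> T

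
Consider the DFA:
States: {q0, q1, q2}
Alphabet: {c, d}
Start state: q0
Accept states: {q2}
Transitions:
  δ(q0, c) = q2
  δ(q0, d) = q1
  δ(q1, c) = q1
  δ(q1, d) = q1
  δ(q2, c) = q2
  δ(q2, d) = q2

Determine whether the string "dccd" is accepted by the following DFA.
Processing string "dccd":
  q0 --d--> q1
  q1 --c--> q1
  q1 --c--> q1
  q1 --d--> q1
Final state: q1
Accept states: {q2}
No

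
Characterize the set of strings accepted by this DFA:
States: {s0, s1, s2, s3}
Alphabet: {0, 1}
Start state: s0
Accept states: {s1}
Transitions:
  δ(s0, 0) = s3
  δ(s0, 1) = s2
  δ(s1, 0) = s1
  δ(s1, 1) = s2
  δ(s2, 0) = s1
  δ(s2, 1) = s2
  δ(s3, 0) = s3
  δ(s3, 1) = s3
Testing a few strings:
  '0' → reject
  '1' → reject
  '11' → reject
  '10' → accept
State roles: s0=no input read; s1=started with 1, last symbol 0; s2=started with 1, last symbol 1; s3=started with 0 (dead)
All binary strings that start with 1 and end with 0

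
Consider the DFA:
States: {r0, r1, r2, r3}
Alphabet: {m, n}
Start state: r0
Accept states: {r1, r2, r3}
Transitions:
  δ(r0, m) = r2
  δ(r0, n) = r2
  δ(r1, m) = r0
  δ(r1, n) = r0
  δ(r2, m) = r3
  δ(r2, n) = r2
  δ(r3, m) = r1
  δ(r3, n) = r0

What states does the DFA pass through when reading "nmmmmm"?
read 'n': r0 → r2
  read 'm': r2 → r3
  read 'm': r3 → r1
  read 'm': r1 → r0
  read 'm': r0 → r2
  read 'm': r2 → r3
r0 -> r2 -> r3 -> r1 -> r0 -> r2 -> r3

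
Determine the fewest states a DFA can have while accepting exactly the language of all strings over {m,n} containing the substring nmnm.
By Myhill–Nerode, count the distinguishable equivalence classes: 5 classes — one per longest suffix of the input that is a prefix of 'nmnm' (lengths 0 through 3), plus an absorbing 'already seen nmnm' class.
5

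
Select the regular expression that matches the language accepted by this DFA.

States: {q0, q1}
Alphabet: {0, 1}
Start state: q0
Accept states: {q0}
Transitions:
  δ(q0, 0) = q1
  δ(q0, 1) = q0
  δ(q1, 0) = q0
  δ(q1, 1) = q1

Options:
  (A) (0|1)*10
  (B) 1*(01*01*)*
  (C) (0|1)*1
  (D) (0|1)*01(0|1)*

Check each option against the DFA on short strings; one disagreement eliminates an option:
  (A) (0|1)*10: on ε the DFA stays in q0 and accepts (q0 ∈ Accept), but the regex does not match it → eliminate
  (B) 1*(01*01*)*: agrees with the DFA on every string of length ≤ 6
  (C) (0|1)*1: on ε the DFA stays in q0 and accepts (q0 ∈ Accept), but the regex does not match it → eliminate
  (D) (0|1)*01(0|1)*: on ε the DFA stays in q0 and accepts (q0 ∈ Accept), but the regex does not match it → eliminate
Only (B) is consistent with the DFA.
(B) 1*(01*01*)*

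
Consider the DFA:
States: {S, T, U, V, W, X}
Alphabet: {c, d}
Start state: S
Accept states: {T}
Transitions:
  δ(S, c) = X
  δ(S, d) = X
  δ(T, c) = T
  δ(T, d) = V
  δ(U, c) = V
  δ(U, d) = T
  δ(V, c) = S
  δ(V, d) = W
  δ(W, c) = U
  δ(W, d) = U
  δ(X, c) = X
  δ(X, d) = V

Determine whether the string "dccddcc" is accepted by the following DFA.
Processing string "dccddcc":
  S --d--> X
  X --c--> X
  X --c--> X
  X --d--> V
  V --d--> W
  W --c--> U
  U --c--> V
Final state: V
Accept states: {T}
No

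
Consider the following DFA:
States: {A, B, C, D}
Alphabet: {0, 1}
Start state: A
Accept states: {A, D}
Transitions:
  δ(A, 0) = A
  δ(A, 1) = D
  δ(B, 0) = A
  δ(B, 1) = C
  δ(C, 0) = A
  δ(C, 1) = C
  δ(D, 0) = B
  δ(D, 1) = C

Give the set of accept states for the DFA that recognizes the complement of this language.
Complement accept states = All states \ Original accept states
= {A, B, C, D} \ {A, D}
{B, C}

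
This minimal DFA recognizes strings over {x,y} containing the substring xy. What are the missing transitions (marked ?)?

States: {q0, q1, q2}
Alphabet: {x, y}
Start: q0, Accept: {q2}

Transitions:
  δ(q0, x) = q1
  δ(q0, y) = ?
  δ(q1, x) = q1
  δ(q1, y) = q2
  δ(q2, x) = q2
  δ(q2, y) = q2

From the language and accept set, identify what each state tracks — q0: no x seen yet; q1: seen a x, waiting for y; q2: substring xy seen.
Each missing δ(q, a) is the state matching the new tracked value after reading a.
δ(q0, y) = q0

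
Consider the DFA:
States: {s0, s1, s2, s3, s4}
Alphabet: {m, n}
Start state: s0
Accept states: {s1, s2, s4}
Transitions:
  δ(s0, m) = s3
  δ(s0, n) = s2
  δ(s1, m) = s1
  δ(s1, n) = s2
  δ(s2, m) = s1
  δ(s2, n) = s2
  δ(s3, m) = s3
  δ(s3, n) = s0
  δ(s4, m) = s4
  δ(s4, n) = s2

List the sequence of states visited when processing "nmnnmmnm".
read 'n': s0 → s2
  read 'm': s2 → s1
  read 'n': s1 → s2
  read 'n': s2 → s2
  read 'm': s2 → s1
  read 'm': s1 → s1
  read 'n': s1 → s2
  read 'm': s2 → s1
s0 -> s2 -> s1 -> s2 -> s2 -> s1 -> s1 -> s2 -> s1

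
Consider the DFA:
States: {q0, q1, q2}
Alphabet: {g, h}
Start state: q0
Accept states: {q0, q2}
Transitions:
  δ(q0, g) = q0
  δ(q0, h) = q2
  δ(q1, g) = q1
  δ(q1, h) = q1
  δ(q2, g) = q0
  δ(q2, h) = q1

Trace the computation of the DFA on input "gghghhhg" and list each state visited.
read 'g': q0 → q0
  read 'g': q0 → q0
  read 'h': q0 → q2
  read 'g': q2 → q0
  read 'h': q0 → q2
  read 'h': q2 → q1
  read 'h': q1 → q1
  read 'g': q1 → q1
q0 -> q0 -> q0 -> q2 -> q0 -> q2 -> q1 -> q1 -> q1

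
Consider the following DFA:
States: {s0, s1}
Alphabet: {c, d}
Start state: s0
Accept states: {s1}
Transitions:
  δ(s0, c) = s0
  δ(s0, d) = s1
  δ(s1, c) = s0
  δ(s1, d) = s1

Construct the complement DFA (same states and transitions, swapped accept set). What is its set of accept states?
Complement accept states = All states \ Original accept states
= {s0, s1} \ {s1}
{s0}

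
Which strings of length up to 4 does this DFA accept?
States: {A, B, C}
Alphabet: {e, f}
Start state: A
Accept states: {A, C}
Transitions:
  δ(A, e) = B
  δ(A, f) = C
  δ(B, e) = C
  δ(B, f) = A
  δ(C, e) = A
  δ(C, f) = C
ε, f, ee, ef, fe, ff, eee, eef, eff, fef, ffe, fff, eeef, eefe, eeff, efee, efef, effe, efff, feee, feef, fefe, feff, ffef, fffe, ffff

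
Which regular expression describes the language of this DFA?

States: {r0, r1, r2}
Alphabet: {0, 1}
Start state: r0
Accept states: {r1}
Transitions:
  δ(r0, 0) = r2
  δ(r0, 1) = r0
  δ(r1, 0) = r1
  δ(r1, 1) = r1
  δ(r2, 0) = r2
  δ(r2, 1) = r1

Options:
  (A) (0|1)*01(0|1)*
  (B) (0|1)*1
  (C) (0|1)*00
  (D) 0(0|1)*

Check each option against the DFA on short strings; one disagreement eliminates an option:
  (A) (0|1)*01(0|1)*: agrees with the DFA on every string of length ≤ 6
  (B) (0|1)*1: on '1' the DFA goes r0 → r0 and rejects (r0 ∉ Accept), but the regex matches it → eliminate
  (C) (0|1)*00: on '00' the DFA goes r0 → r2 → r2 and rejects (r2 ∉ Accept), but the regex matches it → eliminate
  (D) 0(0|1)*: on '0' the DFA goes r0 → r2 and rejects (r2 ∉ Accept), but the regex matches it → eliminate
Only (A) is consistent with the DFA.
(A) (0|1)*01(0|1)*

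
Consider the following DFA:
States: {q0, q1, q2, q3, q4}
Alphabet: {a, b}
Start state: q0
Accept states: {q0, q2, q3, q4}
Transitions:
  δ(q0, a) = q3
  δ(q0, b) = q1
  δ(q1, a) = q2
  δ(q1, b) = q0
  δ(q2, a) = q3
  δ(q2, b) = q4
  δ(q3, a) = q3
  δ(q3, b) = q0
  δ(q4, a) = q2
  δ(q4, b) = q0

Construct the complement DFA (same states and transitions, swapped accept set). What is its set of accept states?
Complement accept states = All states \ Original accept states
= {q0, q1, q2, q3, q4} \ {q0, q2, q3, q4}
{q1}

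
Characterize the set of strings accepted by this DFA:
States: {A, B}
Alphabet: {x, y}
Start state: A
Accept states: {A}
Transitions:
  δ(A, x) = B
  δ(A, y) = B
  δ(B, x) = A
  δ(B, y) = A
Testing a few strings:
  'xxy' → reject
  'xxx' → reject
  'xyx' → reject
  'xx' → accept
State roles: A=even length so far; B=odd length so far
All strings over {x,y} of even length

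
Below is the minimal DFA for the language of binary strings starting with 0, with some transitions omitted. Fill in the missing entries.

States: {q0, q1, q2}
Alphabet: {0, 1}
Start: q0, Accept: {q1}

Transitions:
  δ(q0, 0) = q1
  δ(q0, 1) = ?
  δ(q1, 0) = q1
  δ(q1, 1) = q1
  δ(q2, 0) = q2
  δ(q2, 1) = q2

From the language and accept set, identify what each state tracks — q0: no input read; q1: started with 0; q2: started with 1 (dead).
Each missing δ(q, a) is the state matching the new tracked value after reading a.
δ(q0, 1) = q2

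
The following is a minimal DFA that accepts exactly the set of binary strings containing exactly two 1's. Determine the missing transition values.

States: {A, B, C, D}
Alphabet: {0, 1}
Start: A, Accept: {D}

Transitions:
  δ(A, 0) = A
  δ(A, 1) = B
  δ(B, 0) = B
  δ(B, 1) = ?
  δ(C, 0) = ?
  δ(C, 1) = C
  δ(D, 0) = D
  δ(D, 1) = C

From the language and accept set, identify what each state tracks — A: zero 1's; B: one 1; C: ≥ three 1's (dead); D: two 1's.
Each missing δ(q, a) is the state matching the new tracked value after reading a.
δ(B, 1) = D; δ(C, 0) = C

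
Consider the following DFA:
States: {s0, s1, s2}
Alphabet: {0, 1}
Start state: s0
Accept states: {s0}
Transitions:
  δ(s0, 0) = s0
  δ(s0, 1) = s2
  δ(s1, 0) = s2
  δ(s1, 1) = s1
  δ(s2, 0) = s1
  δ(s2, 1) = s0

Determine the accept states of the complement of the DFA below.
Complement accept states = All states \ Original accept states
= {s0, s1, s2} \ {s0}
{s1, s2}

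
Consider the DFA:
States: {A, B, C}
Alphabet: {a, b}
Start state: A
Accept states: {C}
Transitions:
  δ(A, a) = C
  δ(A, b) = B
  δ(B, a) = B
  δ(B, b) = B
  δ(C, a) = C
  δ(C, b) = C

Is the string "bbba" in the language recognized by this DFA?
Processing string "bbba":
  A --b--> B
  B --b--> B
  B --b--> B
  B --a--> B
Final state: B
Accept states: {C}
No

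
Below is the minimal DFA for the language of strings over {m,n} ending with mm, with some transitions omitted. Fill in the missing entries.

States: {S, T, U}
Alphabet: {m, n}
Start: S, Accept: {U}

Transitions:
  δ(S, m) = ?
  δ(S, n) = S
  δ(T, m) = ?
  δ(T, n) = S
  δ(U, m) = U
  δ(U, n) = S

From the language and accept set, identify what each state tracks — S: last symbol not m; T: one trailing m; U: two trailing m's.
Each missing δ(q, a) is the state matching the new tracked value after reading a.
δ(S, m) = T; δ(T, m) = U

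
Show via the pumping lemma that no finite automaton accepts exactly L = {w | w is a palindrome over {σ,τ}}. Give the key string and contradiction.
Assume L is regular with pumping length p. Idea: pumping the leading σ-block breaks the symmetry.
Choose s = σ^p τ σ^p (a palindrome of length 2p+1 ≥ p). By the pumping lemma, s = xyz with |xy| ≤ p, |y| > 0, so y = σ^k with k > 0 (xy lies entirely in the first σ^p). Then xy²z = σ^(p+k) τ σ^p, which is not a palindrome since p+k ≠ p.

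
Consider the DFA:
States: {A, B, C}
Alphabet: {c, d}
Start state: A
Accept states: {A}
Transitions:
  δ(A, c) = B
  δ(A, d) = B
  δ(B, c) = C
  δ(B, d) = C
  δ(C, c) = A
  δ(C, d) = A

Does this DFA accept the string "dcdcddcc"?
Processing string "dcdcddcc":
  A --d--> B
  B --c--> C
  C --d--> A
  A --c--> B
  B --d--> C
  C --d--> A
  A --c--> B
  B --c--> C
Final state: C
Accept states: {A}
No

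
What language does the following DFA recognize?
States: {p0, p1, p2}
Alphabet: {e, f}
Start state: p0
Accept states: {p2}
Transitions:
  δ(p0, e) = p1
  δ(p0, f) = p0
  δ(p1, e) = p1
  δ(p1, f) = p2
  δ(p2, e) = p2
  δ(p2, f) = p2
Testing a few strings:
  'feff' → accept
  'f' → reject
  'eefe' → accept
  'eee' → reject
State roles: p0=no e seen yet; p1=seen a e, waiting for f; p2=substring ef seen
All strings over {e,f} containing the substring ef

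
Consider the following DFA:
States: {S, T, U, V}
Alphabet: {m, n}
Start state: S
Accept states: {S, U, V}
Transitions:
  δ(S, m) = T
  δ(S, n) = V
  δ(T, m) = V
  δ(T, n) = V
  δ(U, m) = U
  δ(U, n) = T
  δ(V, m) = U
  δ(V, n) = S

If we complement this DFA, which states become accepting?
Complement accept states = All states \ Original accept states
= {S, T, U, V} \ {S, U, V}
{T}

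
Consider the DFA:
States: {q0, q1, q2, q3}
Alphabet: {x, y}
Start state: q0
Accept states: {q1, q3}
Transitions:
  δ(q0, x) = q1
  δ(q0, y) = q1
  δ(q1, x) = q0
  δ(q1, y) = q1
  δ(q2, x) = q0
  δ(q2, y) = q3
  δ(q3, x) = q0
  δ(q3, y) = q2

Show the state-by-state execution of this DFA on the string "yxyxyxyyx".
read 'y': q0 → q1
  read 'x': q1 → q0
  read 'y': q0 → q1
  read 'x': q1 → q0
  read 'y': q0 → q1
  read 'x': q1 → q0
  read 'y': q0 → q1
  read 'y': q1 → q1
  read 'x': q1 → q0
q0 -> q1 -> q0 -> q1 -> q0 -> q1 -> q0 -> q1 -> q1 -> q0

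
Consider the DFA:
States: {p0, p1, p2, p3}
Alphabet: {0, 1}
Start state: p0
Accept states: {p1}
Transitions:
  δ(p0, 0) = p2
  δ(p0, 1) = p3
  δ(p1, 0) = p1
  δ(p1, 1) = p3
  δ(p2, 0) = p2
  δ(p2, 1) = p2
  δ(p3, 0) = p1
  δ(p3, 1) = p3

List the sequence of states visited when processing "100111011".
read '1': p0 → p3
  read '0': p3 → p1
  read '0': p1 → p1
  read '1': p1 → p3
  read '1': p3 → p3
  read '1': p3 → p3
  read '0': p3 → p1
  read '1': p1 → p3
  read '1': p3 → p3
p0 -> p3 -> p1 -> p1 -> p3 -> p3 -> p3 -> p1 -> p3 -> p3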